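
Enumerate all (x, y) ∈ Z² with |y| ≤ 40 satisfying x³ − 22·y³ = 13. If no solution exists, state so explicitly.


The equation is x³ - 22y³ = 13. For fixed y, x³ = 22·y³ + 13, so a solution requires the RHS to be a perfect cube.
Strategy: iterate y from -40 to 40, compute RHS = 22·y³ + 13, and check whether it is a (positive or negative) perfect cube.
Check small values of y:
  y = 0: RHS = 13 is not a perfect cube.
  y = 1: RHS = 35 is not a perfect cube.
  y = -1: RHS = -9 is not a perfect cube.
  y = 2: RHS = 189 is not a perfect cube.
  y = -2: RHS = -163 is not a perfect cube.
  y = 3: RHS = 607 is not a perfect cube.
  y = -3: RHS = -581 is not a perfect cube.
Continuing the search up to |y| = 40 finds no solutions either.
No (x, y) in the scanned range satisfies the equation.

No integer solutions with |y| ≤ 40.


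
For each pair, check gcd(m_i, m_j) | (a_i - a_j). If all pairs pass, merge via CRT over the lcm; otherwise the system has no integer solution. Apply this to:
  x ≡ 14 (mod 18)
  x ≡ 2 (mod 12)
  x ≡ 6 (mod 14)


Moduli 18, 12, 14 are not pairwise coprime, so CRT works modulo lcm(m_i) when all pairwise compatibility conditions hold.
Pairwise compatibility: gcd(m_i, m_j) must divide a_i - a_j for every pair.
Merge one congruence at a time:
  Start: x ≡ 14 (mod 18).
  Combine with x ≡ 2 (mod 12): gcd(18, 12) = 6; 2 - 14 = -12, which IS divisible by 6, so compatible.
    Write x = 14 + 18·t and substitute into x ≡ 2 (mod 12): 18·t ≡ 2 − 14 = -12 (mod 12).
    Divide the congruence (and modulus) by g = 6: 3·t ≡ -2 (mod 2).
    Reduce coefficients mod 2: 1·t ≡ 0 (mod 2).
    So t ≡ 0 (mod 2).
    Then x = 14 + 18·0 = 14, valid modulo lcm(18, 12) = 36: x ≡ 14 (mod 36).
  Combine with x ≡ 6 (mod 14): gcd(36, 14) = 2; 6 - 14 = -8, which IS divisible by 2, so compatible.
    Write x = 14 + 36·t and substitute into x ≡ 6 (mod 14): 36·t ≡ 6 − 14 = -8 (mod 14).
    Divide the congruence (and modulus) by g = 2: 18·t ≡ -4 (mod 7).
    Reduce coefficients mod 7: 4·t ≡ 3 (mod 7).
    The inverse of 4 mod 7 is 2 (since 4·2 = 8 = 1·7 + 1), so t ≡ 2·3 = 6 ≡ 6 (mod 7).
    Then x = 14 + 36·6 = 230, valid modulo lcm(36, 14) = 252: x ≡ 230 (mod 252).
Verify: 230 mod 18 = 14, 230 mod 12 = 2, 230 mod 14 = 6.

x ≡ 230 (mod 252).


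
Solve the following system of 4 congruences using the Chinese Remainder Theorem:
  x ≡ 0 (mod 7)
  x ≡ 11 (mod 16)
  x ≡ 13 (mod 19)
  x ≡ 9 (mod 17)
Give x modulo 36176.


Product of moduli M = 7 · 16 · 19 · 17 = 36176.
Merge one congruence at a time:
  Start: x ≡ 0 (mod 7).
  Combine with x ≡ 11 (mod 16); new modulus lcm = 112.
    Write x = 0 + 7·t and substitute into x ≡ 11 (mod 16): 7·t ≡ 11 − 0 = 11 (mod 16).
    The inverse of 7 mod 16 is 7 (since 7·7 = 49 = 3·16 + 1), so t ≡ 7·11 = 77 ≡ 13 (mod 16).
    Then x = 0 + 7·13 = 91, valid modulo lcm(7, 16) = 112: x ≡ 91 (mod 112).
  Combine with x ≡ 13 (mod 19); new modulus lcm = 2128.
    Write x = 91 + 112·t and substitute into x ≡ 13 (mod 19): 112·t ≡ 13 − 91 = -78 (mod 19).
    Reduce coefficients mod 19: 17·t ≡ 17 (mod 19).
    The inverse of 17 mod 19 is 9 (since 17·9 = 153 = 8·19 + 1), so t ≡ 9·17 = 153 ≡ 1 (mod 19).
    Then x = 91 + 112·1 = 203, valid modulo lcm(112, 19) = 2128: x ≡ 203 (mod 2128).
  Combine with x ≡ 9 (mod 17); new modulus lcm = 36176.
    Write x = 203 + 2128·t and substitute into x ≡ 9 (mod 17): 2128·t ≡ 9 − 203 = -194 (mod 17).
    Reduce coefficients mod 17: 3·t ≡ 10 (mod 17).
    The inverse of 3 mod 17 is 6 (since 3·6 = 18 = 1·17 + 1), so t ≡ 6·10 = 60 ≡ 9 (mod 17).
    Then x = 203 + 2128·9 = 19355, valid modulo lcm(2128, 17) = 36176: x ≡ 19355 (mod 36176).
Verify against each original: 19355 mod 7 = 0, 19355 mod 16 = 11, 19355 mod 19 = 13, 19355 mod 17 = 9.

x ≡ 19355 (mod 36176).


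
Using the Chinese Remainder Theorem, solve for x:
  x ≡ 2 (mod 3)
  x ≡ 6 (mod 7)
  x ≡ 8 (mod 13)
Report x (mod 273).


Moduli 3, 7, 13 are pairwise coprime; by CRT there is a unique solution modulo M = 3 · 7 · 13 = 273.
Solve pairwise, accumulating the modulus:
  Start with x ≡ 2 (mod 3).
  Combine with x ≡ 6 (mod 7): since gcd(3, 7) = 1, we get a unique residue mod 21.
    Write x = 2 + 3·t and substitute into x ≡ 6 (mod 7): 3·t ≡ 6 − 2 = 4 (mod 7).
    The inverse of 3 mod 7 is 5 (since 3·5 = 15 = 2·7 + 1), so t ≡ 5·4 = 20 ≡ 6 (mod 7).
    Then x = 2 + 3·6 = 20, valid modulo lcm(3, 7) = 21: x ≡ 20 (mod 21).
  Combine with x ≡ 8 (mod 13): since gcd(21, 13) = 1, we get a unique residue mod 273.
    Write x = 20 + 21·t and substitute into x ≡ 8 (mod 13): 21·t ≡ 8 − 20 = -12 (mod 13).
    Reduce coefficients mod 13: 8·t ≡ 1 (mod 13).
    The inverse of 8 mod 13 is 5 (since 8·5 = 40 = 3·13 + 1), so t ≡ 5·1 = 5 ≡ 5 (mod 13).
    Then x = 20 + 21·5 = 125, valid modulo lcm(21, 13) = 273: x ≡ 125 (mod 273).
Verify: 125 mod 3 = 2 ✓, 125 mod 7 = 6 ✓, 125 mod 13 = 8 ✓.

x ≡ 125 (mod 273).


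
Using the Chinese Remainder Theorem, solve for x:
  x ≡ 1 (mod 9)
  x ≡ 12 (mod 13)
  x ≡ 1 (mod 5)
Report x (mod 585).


Moduli 9, 13, 5 are pairwise coprime; by CRT there is a unique solution modulo M = 9 · 13 · 5 = 585.
Solve pairwise, accumulating the modulus:
  Start with x ≡ 1 (mod 9).
  Combine with x ≡ 12 (mod 13): since gcd(9, 13) = 1, we get a unique residue mod 117.
    Write x = 1 + 9·t and substitute into x ≡ 12 (mod 13): 9·t ≡ 12 − 1 = 11 (mod 13).
    The inverse of 9 mod 13 is 3 (since 9·3 = 27 = 2·13 + 1), so t ≡ 3·11 = 33 ≡ 7 (mod 13).
    Then x = 1 + 9·7 = 64, valid modulo lcm(9, 13) = 117: x ≡ 64 (mod 117).
  Combine with x ≡ 1 (mod 5): since gcd(117, 5) = 1, we get a unique residue mod 585.
    Write x = 64 + 117·t and substitute into x ≡ 1 (mod 5): 117·t ≡ 1 − 64 = -63 (mod 5).
    Reduce coefficients mod 5: 2·t ≡ 2 (mod 5).
    The inverse of 2 mod 5 is 3 (since 2·3 = 6 = 1·5 + 1), so t ≡ 3·2 = 6 ≡ 1 (mod 5).
    Then x = 64 + 117·1 = 181, valid modulo lcm(117, 5) = 585: x ≡ 181 (mod 585).
Verify: 181 mod 9 = 1 ✓, 181 mod 13 = 12 ✓, 181 mod 5 = 1 ✓.

x ≡ 181 (mod 585).


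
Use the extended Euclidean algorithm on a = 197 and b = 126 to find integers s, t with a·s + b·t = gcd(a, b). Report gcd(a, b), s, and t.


Euclidean algorithm on (197, 126) — divide until remainder is 0:
  197 = 1 · 126 + 71
  126 = 1 · 71 + 55
  71 = 1 · 55 + 16
  55 = 3 · 16 + 7
  16 = 2 · 7 + 2
  7 = 3 · 2 + 1
  2 = 2 · 1 + 0
gcd(197, 126) = 1.
Track Bezout coefficients alongside the remainders: start with r₀ = 197 = a·1 + b·0 (s = 1, t = 0) and r₁ = 126 = a·0 + b·1 (s = 0, t = 1); each new remainder r_{k+1} = r_{k-1} − q_k·r_k inherits s_{k+1} = s_{k-1} − q_k·s_k, t_{k+1} = t_{k-1} − q_k·t_k, so r_k = a·s_k + b·t_k at every step:
  q = 1: r = 71, s = 1 − 1·0 = 1, t = 0 − 1·1 = -1  (check: 197·1 + 126·(-1) = 71)
  q = 1: r = 55, s = 0 − 1·1 = -1, t = 1 − 1·(-1) = 2  (check: 197·(-1) + 126·2 = 55)
  q = 1: r = 16, s = 1 − 1·(-1) = 2, t = -1 − 1·2 = -3  (check: 197·2 + 126·(-3) = 16)
  q = 3: r = 7, s = -1 − 3·2 = -7, t = 2 − 3·(-3) = 11  (check: 197·(-7) + 126·11 = 7)
  q = 2: r = 2, s = 2 − 2·(-7) = 16, t = -3 − 2·11 = -25  (check: 197·16 + 126·(-25) = 2)
  q = 3: r = 1, s = -7 − 3·16 = -55, t = 11 − 3·(-25) = 86  (check: 197·(-55) + 126·86 = 1)
The row with r = 1 (the gcd) gives the Bezout coefficients s = -55, t = 86.
Result: 197 · (-55) + 126 · (86) = 1.

gcd(197, 126) = 1; s = -55, t = 86 (check: 197·(-55) + 126·86 = 1).


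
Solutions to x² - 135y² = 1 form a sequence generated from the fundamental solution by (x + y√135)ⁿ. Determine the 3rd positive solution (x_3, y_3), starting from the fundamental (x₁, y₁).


Step 1: Find the fundamental solution (x₁, y₁) of x² - 135y² = 1.
  Expand √135 as a continued fraction. a₀ = ⌊√135⌋ = 11; iterate m_{k+1} = d_k·a_k − m_k, d_{k+1} = (135 − m_{k+1}²)/d_k, a_{k+1} = ⌊(a₀ + m_{k+1})/d_{k+1}⌋ (starting m₀ = 0, d₀ = 1), with convergents p_k = a_k·p_{k-1} + p_{k-2}, q_k = a_k·q_{k-1} + q_{k-2} (p₋₁ = 1, q₋₁ = 0):
  k = 0: a₀ = 11; p₀/q₀ = 11/1; p₀² − 135·q₀² = 121 − 135 = -14.
  k = 1: m = 11, d = 14, a = ⌊(11 + 11)/14⌋ = 1; p/q = (1·11 + 1)/(1·1 + 0) = 12/1; p² − 135·q² = 144 − 135 = 9.
  k = 2: m = 3, d = 9, a = ⌊(11 + 3)/9⌋ = 1; p/q = (1·12 + 11)/(1·1 + 1) = 23/2; p² − 135·q² = 529 − 540 = -11.
  k = 3: m = 6, d = 11, a = ⌊(11 + 6)/11⌋ = 1; p/q = (1·23 + 12)/(1·2 + 1) = 35/3; p² − 135·q² = 1225 − 1215 = 10.
  k = 4: m = 5, d = 10, a = ⌊(11 + 5)/10⌋ = 1; p/q = (1·35 + 23)/(1·3 + 2) = 58/5; p² − 135·q² = 3364 − 3375 = -11.
  k = 5: m = 5, d = 11, a = ⌊(11 + 5)/11⌋ = 1; p/q = (1·58 + 35)/(1·5 + 3) = 93/8; p² − 135·q² = 8649 − 8640 = 9.
  k = 6: m = 6, d = 9, a = ⌊(11 + 6)/9⌋ = 1; p/q = (1·93 + 58)/(1·8 + 5) = 151/13; p² − 135·q² = 22801 − 22815 = -14.
  k = 7: m = 3, d = 14, a = ⌊(11 + 3)/14⌋ = 1; p/q = (1·151 + 93)/(1·13 + 8) = 244/21; p² − 135·q² = 59536 − 59535 = 1.
  The first convergent with p² − 135·q² = 1 gives the fundamental solution (x₁, y₁) = (244, 21).
Step 2: Apply the recurrence (x_{n+1}, y_{n+1}) = (x₁x_n + 135y₁y_n, x₁y_n + y₁x_n) repeatedly.
  From (x_1, y_1) = (244, 21): x_2 = 244·244 + 135·21·21 = 119071; y_2 = 244·21 + 21·244 = 10248.
  From (x_2, y_2) = (119071, 10248): x_3 = 244·119071 + 135·21·10248 = 58106404; y_3 = 244·10248 + 21·119071 = 5001003.
Step 3: Verify x_3² - 135·y_3² = 3376354185811216 - 3376354185811215 = 1 (should be 1). ✓

(x_1, y_1) = (244, 21); (x_3, y_3) = (58106404, 5001003).


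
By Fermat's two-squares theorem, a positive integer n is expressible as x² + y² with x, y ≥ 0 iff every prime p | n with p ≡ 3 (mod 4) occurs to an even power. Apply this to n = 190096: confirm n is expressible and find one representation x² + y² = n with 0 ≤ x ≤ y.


Step 1: Factor n = 190096 = 2^4 · 109^2.
Step 2: Check the mod-4 condition on each prime factor: 2 = 2 (special); 109 ≡ 1 (mod 4), exponent 2.
All primes ≡ 3 (mod 4) appear to even exponent (or don't appear), so by the two-squares theorem n IS expressible as a sum of two squares.
Step 3: Build a representation. Group n = k² · m with k = 4 and m = 109 · 109 = 11881 (a product of primes ≡ 1 (mod 4)); a representation of m scales to one of n via (k·x)² + (k·y)² = k²(x² + y²). Each prime p ≡ 1 (mod 4) is itself a sum of two squares; find a² by testing p − a² for a perfect square:
  109: 109 − 1² = 108, 109 − 2² = 105, 109 − 3² = 100 = 10² ⇒ 109 = 3² + 10².
  Combine using the Brahmagupta–Fibonacci identity (a² + b²)(c² + d²) = (ac − bd)² + (ad + bc)² = (ac + bd)² + (ad − bc)²:
  109 · 109 = 11881: from (3² + 10²)(3² + 10²), take (3·3 − 10·10, 3·10 + 10·3) = (9 − 100, 30 + 30) = (-91, 60); dropping signs (only squares matter) gives (91, 60); check 91² + 60² = 8281 + 3600 = 11881 ✓.
  Scale by k = 4: (4·91, 4·60) = (364, 240).
Step 4: Order so x ≤ y and verify: 240² + 364² = 57600 + 132496 = 190096 = n. ✓

n = 190096 = 240² + 364² (one valid representation with x ≤ y).


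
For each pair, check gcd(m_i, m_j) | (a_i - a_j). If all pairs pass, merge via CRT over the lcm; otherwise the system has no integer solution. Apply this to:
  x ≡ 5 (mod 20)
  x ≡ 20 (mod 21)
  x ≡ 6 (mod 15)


Moduli 20, 21, 15 are not pairwise coprime, so CRT works modulo lcm(m_i) when all pairwise compatibility conditions hold.
Pairwise compatibility: gcd(m_i, m_j) must divide a_i - a_j for every pair.
Merge one congruence at a time:
  Start: x ≡ 5 (mod 20).
  Combine with x ≡ 20 (mod 21): gcd(20, 21) = 1; 20 - 5 = 15, which IS divisible by 1, so compatible.
    Write x = 5 + 20·t and substitute into x ≡ 20 (mod 21): 20·t ≡ 20 − 5 = 15 (mod 21).
    The inverse of 20 mod 21 is 20 (since 20·20 = 400 = 19·21 + 1), so t ≡ 20·15 = 300 ≡ 6 (mod 21).
    Then x = 5 + 20·6 = 125, valid modulo lcm(20, 21) = 420: x ≡ 125 (mod 420).
  Combine with x ≡ 6 (mod 15): gcd(420, 15) = 15, and 6 - 125 = -119 is NOT divisible by 15.
    ⇒ system is inconsistent (no integer solution).

No solution (the system is inconsistent).


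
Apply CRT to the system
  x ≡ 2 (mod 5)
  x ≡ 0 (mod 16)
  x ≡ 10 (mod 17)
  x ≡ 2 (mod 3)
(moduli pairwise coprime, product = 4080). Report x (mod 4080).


Product of moduli M = 5 · 16 · 17 · 3 = 4080.
Merge one congruence at a time:
  Start: x ≡ 2 (mod 5).
  Combine with x ≡ 0 (mod 16); new modulus lcm = 80.
    Write x = 2 + 5·t and substitute into x ≡ 0 (mod 16): 5·t ≡ 0 − 2 = -2 (mod 16).
    Reduce coefficients mod 16: 5·t ≡ 14 (mod 16).
    The inverse of 5 mod 16 is 13 (since 5·13 = 65 = 4·16 + 1), so t ≡ 13·14 = 182 ≡ 6 (mod 16).
    Then x = 2 + 5·6 = 32, valid modulo lcm(5, 16) = 80: x ≡ 32 (mod 80).
  Combine with x ≡ 10 (mod 17); new modulus lcm = 1360.
    Write x = 32 + 80·t and substitute into x ≡ 10 (mod 17): 80·t ≡ 10 − 32 = -22 (mod 17).
    Reduce coefficients mod 17: 12·t ≡ 12 (mod 17).
    The inverse of 12 mod 17 is 10 (since 12·10 = 120 = 7·17 + 1), so t ≡ 10·12 = 120 ≡ 1 (mod 17).
    Then x = 32 + 80·1 = 112, valid modulo lcm(80, 17) = 1360: x ≡ 112 (mod 1360).
  Combine with x ≡ 2 (mod 3); new modulus lcm = 4080.
    Write x = 112 + 1360·t and substitute into x ≡ 2 (mod 3): 1360·t ≡ 2 − 112 = -110 (mod 3).
    Reduce coefficients mod 3: 1·t ≡ 1 (mod 3).
    So t ≡ 1 (mod 3).
    Then x = 112 + 1360·1 = 1472, valid modulo lcm(1360, 3) = 4080: x ≡ 1472 (mod 4080).
Verify against each original: 1472 mod 5 = 2, 1472 mod 16 = 0, 1472 mod 17 = 10, 1472 mod 3 = 2.

x ≡ 1472 (mod 4080).


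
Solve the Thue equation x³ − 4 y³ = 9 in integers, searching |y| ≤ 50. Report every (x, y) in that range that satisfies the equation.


The equation is x³ - 4y³ = 9. For fixed y, x³ = 4·y³ + 9, so a solution requires the RHS to be a perfect cube.
Strategy: iterate y from -50 to 50, compute RHS = 4·y³ + 9, and check whether it is a (positive or negative) perfect cube.
Check small values of y:
  y = 0: RHS = 9 is not a perfect cube.
  y = 1: RHS = 13 is not a perfect cube.
  y = -1: RHS = 5 is not a perfect cube.
  y = 2: RHS = 41 is not a perfect cube.
  y = -2: RHS = -23 is not a perfect cube.
  y = 3: RHS = 117 is not a perfect cube.
  y = -3: RHS = -99 is not a perfect cube.
Continuing the search up to |y| = 50 finds no solutions either.
No (x, y) in the scanned range satisfies the equation.

No integer solutions with |y| ≤ 50.


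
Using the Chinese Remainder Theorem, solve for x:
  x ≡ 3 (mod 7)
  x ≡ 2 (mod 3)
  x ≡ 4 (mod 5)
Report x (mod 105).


Moduli 7, 3, 5 are pairwise coprime; by CRT there is a unique solution modulo M = 7 · 3 · 5 = 105.
Solve pairwise, accumulating the modulus:
  Start with x ≡ 3 (mod 7).
  Combine with x ≡ 2 (mod 3): since gcd(7, 3) = 1, we get a unique residue mod 21.
    Write x = 3 + 7·t and substitute into x ≡ 2 (mod 3): 7·t ≡ 2 − 3 = -1 (mod 3).
    Reduce coefficients mod 3: 1·t ≡ 2 (mod 3).
    So t ≡ 2 (mod 3).
    Then x = 3 + 7·2 = 17, valid modulo lcm(7, 3) = 21: x ≡ 17 (mod 21).
  Combine with x ≡ 4 (mod 5): since gcd(21, 5) = 1, we get a unique residue mod 105.
    Write x = 17 + 21·t and substitute into x ≡ 4 (mod 5): 21·t ≡ 4 − 17 = -13 (mod 5).
    Reduce coefficients mod 5: 1·t ≡ 2 (mod 5).
    So t ≡ 2 (mod 5).
    Then x = 17 + 21·2 = 59, valid modulo lcm(21, 5) = 105: x ≡ 59 (mod 105).
Verify: 59 mod 7 = 3 ✓, 59 mod 3 = 2 ✓, 59 mod 5 = 4 ✓.

x ≡ 59 (mod 105).


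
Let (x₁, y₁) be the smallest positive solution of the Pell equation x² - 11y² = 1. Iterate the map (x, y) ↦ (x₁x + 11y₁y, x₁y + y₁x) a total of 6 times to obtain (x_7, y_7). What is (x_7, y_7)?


Step 1: Find the fundamental solution (x₁, y₁) of x² - 11y² = 1.
  Expand √11 as a continued fraction. a₀ = ⌊√11⌋ = 3; iterate m_{k+1} = d_k·a_k − m_k, d_{k+1} = (11 − m_{k+1}²)/d_k, a_{k+1} = ⌊(a₀ + m_{k+1})/d_{k+1}⌋ (starting m₀ = 0, d₀ = 1), with convergents p_k = a_k·p_{k-1} + p_{k-2}, q_k = a_k·q_{k-1} + q_{k-2} (p₋₁ = 1, q₋₁ = 0):
  k = 0: a₀ = 3; p₀/q₀ = 3/1; p₀² − 11·q₀² = 9 − 11 = -2.
  k = 1: m = 3, d = 2, a = ⌊(3 + 3)/2⌋ = 3; p/q = (3·3 + 1)/(3·1 + 0) = 10/3; p² − 11·q² = 100 − 99 = 1.
  The first convergent with p² − 11·q² = 1 gives the fundamental solution (x₁, y₁) = (10, 3).
Step 2: Apply the recurrence (x_{n+1}, y_{n+1}) = (x₁x_n + 11y₁y_n, x₁y_n + y₁x_n) repeatedly.
  From (x_1, y_1) = (10, 3): x_2 = 10·10 + 11·3·3 = 199; y_2 = 10·3 + 3·10 = 60.
  From (x_2, y_2) = (199, 60): x_3 = 10·199 + 11·3·60 = 3970; y_3 = 10·60 + 3·199 = 1197.
  From (x_3, y_3) = (3970, 1197): x_4 = 10·3970 + 11·3·1197 = 79201; y_4 = 10·1197 + 3·3970 = 23880.
  From (x_4, y_4) = (79201, 23880): x_5 = 10·79201 + 11·3·23880 = 1580050; y_5 = 10·23880 + 3·79201 = 476403.
  From (x_5, y_5) = (1580050, 476403): x_6 = 10·1580050 + 11·3·476403 = 31521799; y_6 = 10·476403 + 3·1580050 = 9504180.
  From (x_6, y_6) = (31521799, 9504180): x_7 = 10·31521799 + 11·3·9504180 = 628855930; y_7 = 10·9504180 + 3·31521799 = 189607197.
Step 3: Verify x_7² - 11·y_7² = 395459780696164900 - 395459780696164899 = 1 (should be 1). ✓

(x_1, y_1) = (10, 3); (x_7, y_7) = (628855930, 189607197).


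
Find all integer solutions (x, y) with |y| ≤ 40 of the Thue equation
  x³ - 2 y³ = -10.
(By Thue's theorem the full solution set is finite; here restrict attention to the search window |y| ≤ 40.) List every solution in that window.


The equation is x³ - 2y³ = -10. For fixed y, x³ = 2·y³ − 10, so a solution requires the RHS to be a perfect cube.
Strategy: iterate y from -40 to 40, compute RHS = 2·y³ − 10, and check whether it is a (positive or negative) perfect cube.
Check small values of y:
  y = 0: RHS = -10 is not a perfect cube.
  y = 1: RHS = -8 = (-2)³ ⇒ x = -2 works.
  y = -1: RHS = -12 is not a perfect cube.
  y = 2: RHS = 6 is not a perfect cube.
  y = -2: RHS = -26 is not a perfect cube.
  y = 3: RHS = 44 is not a perfect cube.
  y = -3: RHS = -64 = (-4)³ ⇒ x = -4 works.
Continuing the search up to |y| = 40 finds no further solutions beyond those listed.
Collected solutions: (-2, 1), (-4, -3).

Solutions (with |y| ≤ 40): (-2, 1), (-4, -3).


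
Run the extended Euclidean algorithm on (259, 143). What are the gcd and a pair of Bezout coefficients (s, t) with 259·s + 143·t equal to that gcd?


Euclidean algorithm on (259, 143) — divide until remainder is 0:
  259 = 1 · 143 + 116
  143 = 1 · 116 + 27
  116 = 4 · 27 + 8
  27 = 3 · 8 + 3
  8 = 2 · 3 + 2
  3 = 1 · 2 + 1
  2 = 2 · 1 + 0
gcd(259, 143) = 1.
Track Bezout coefficients alongside the remainders: start with r₀ = 259 = a·1 + b·0 (s = 1, t = 0) and r₁ = 143 = a·0 + b·1 (s = 0, t = 1); each new remainder r_{k+1} = r_{k-1} − q_k·r_k inherits s_{k+1} = s_{k-1} − q_k·s_k, t_{k+1} = t_{k-1} − q_k·t_k, so r_k = a·s_k + b·t_k at every step:
  q = 1: r = 116, s = 1 − 1·0 = 1, t = 0 − 1·1 = -1  (check: 259·1 + 143·(-1) = 116)
  q = 1: r = 27, s = 0 − 1·1 = -1, t = 1 − 1·(-1) = 2  (check: 259·(-1) + 143·2 = 27)
  q = 4: r = 8, s = 1 − 4·(-1) = 5, t = -1 − 4·2 = -9  (check: 259·5 + 143·(-9) = 8)
  q = 3: r = 3, s = -1 − 3·5 = -16, t = 2 − 3·(-9) = 29  (check: 259·(-16) + 143·29 = 3)
  q = 2: r = 2, s = 5 − 2·(-16) = 37, t = -9 − 2·29 = -67  (check: 259·37 + 143·(-67) = 2)
  q = 1: r = 1, s = -16 − 1·37 = -53, t = 29 − 1·(-67) = 96  (check: 259·(-53) + 143·96 = 1)
The row with r = 1 (the gcd) gives the Bezout coefficients s = -53, t = 96.
Result: 259 · (-53) + 143 · (96) = 1.

gcd(259, 143) = 1; s = -53, t = 96 (check: 259·(-53) + 143·96 = 1).


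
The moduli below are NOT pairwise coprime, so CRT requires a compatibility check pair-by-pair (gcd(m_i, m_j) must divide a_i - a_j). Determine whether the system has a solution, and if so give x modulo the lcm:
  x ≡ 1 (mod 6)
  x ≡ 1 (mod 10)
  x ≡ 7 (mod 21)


Moduli 6, 10, 21 are not pairwise coprime, so CRT works modulo lcm(m_i) when all pairwise compatibility conditions hold.
Pairwise compatibility: gcd(m_i, m_j) must divide a_i - a_j for every pair.
Merge one congruence at a time:
  Start: x ≡ 1 (mod 6).
  Combine with x ≡ 1 (mod 10): gcd(6, 10) = 2; 1 - 1 = 0, which IS divisible by 2, so compatible.
    Write x = 1 + 6·t and substitute into x ≡ 1 (mod 10): 6·t ≡ 1 − 1 = 0 (mod 10).
    Divide the congruence (and modulus) by g = 2: 3·t ≡ 0 (mod 5).
    The inverse of 3 mod 5 is 2 (since 3·2 = 6 = 1·5 + 1), so t ≡ 2·0 = 0 ≡ 0 (mod 5).
    Then x = 1 + 6·0 = 1, valid modulo lcm(6, 10) = 30: x ≡ 1 (mod 30).
  Combine with x ≡ 7 (mod 21): gcd(30, 21) = 3; 7 - 1 = 6, which IS divisible by 3, so compatible.
    Write x = 1 + 30·t and substitute into x ≡ 7 (mod 21): 30·t ≡ 7 − 1 = 6 (mod 21).
    Divide the congruence (and modulus) by g = 3: 10·t ≡ 2 (mod 7).
    Reduce coefficients mod 7: 3·t ≡ 2 (mod 7).
    The inverse of 3 mod 7 is 5 (since 3·5 = 15 = 2·7 + 1), so t ≡ 5·2 = 10 ≡ 3 (mod 7).
    Then x = 1 + 30·3 = 91, valid modulo lcm(30, 21) = 210: x ≡ 91 (mod 210).
Verify: 91 mod 6 = 1, 91 mod 10 = 1, 91 mod 21 = 7.

x ≡ 91 (mod 210).


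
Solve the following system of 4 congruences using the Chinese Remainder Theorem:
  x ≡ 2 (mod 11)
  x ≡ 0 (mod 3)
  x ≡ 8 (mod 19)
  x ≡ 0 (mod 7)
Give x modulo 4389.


Product of moduli M = 11 · 3 · 19 · 7 = 4389.
Merge one congruence at a time:
  Start: x ≡ 2 (mod 11).
  Combine with x ≡ 0 (mod 3); new modulus lcm = 33.
    Write x = 2 + 11·t and substitute into x ≡ 0 (mod 3): 11·t ≡ 0 − 2 = -2 (mod 3).
    Reduce coefficients mod 3: 2·t ≡ 1 (mod 3).
    The inverse of 2 mod 3 is 2 (since 2·2 = 4 = 1·3 + 1), so t ≡ 2·1 = 2 ≡ 2 (mod 3).
    Then x = 2 + 11·2 = 24, valid modulo lcm(11, 3) = 33: x ≡ 24 (mod 33).
  Combine with x ≡ 8 (mod 19); new modulus lcm = 627.
    Write x = 24 + 33·t and substitute into x ≡ 8 (mod 19): 33·t ≡ 8 − 24 = -16 (mod 19).
    Reduce coefficients mod 19: 14·t ≡ 3 (mod 19).
    The inverse of 14 mod 19 is 15 (since 14·15 = 210 = 11·19 + 1), so t ≡ 15·3 = 45 ≡ 7 (mod 19).
    Then x = 24 + 33·7 = 255, valid modulo lcm(33, 19) = 627: x ≡ 255 (mod 627).
  Combine with x ≡ 0 (mod 7); new modulus lcm = 4389.
    Write x = 255 + 627·t and substitute into x ≡ 0 (mod 7): 627·t ≡ 0 − 255 = -255 (mod 7).
    Reduce coefficients mod 7: 4·t ≡ 4 (mod 7).
    The inverse of 4 mod 7 is 2 (since 4·2 = 8 = 1·7 + 1), so t ≡ 2·4 = 8 ≡ 1 (mod 7).
    Then x = 255 + 627·1 = 882, valid modulo lcm(627, 7) = 4389: x ≡ 882 (mod 4389).
Verify against each original: 882 mod 11 = 2, 882 mod 3 = 0, 882 mod 19 = 8, 882 mod 7 = 0.

x ≡ 882 (mod 4389).


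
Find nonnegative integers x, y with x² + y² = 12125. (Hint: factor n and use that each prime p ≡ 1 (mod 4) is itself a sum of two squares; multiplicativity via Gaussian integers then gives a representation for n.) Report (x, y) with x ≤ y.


Step 1: Factor n = 12125 = 5^3 · 97.
Step 2: Check the mod-4 condition on each prime factor: 5 ≡ 1 (mod 4), exponent 3; 97 ≡ 1 (mod 4), exponent 1.
All primes ≡ 3 (mod 4) appear to even exponent (or don't appear), so by the two-squares theorem n IS expressible as a sum of two squares.
Step 3: Build a representation. Group n = k² · m with k = 5 and m = 5 · 97 = 485 (a product of primes ≡ 1 (mod 4)); a representation of m scales to one of n via (k·x)² + (k·y)² = k²(x² + y²). Each prime p ≡ 1 (mod 4) is itself a sum of two squares; find a² by testing p − a² for a perfect square:
  5: 5 − 1² = 4 = 2² ⇒ 5 = 1² + 2².
  97: 97 − 1² = 96, 97 − 2² = 93, 97 − 3² = 88, 97 − 4² = 81 = 9² ⇒ 97 = 4² + 9².
  Combine using the Brahmagupta–Fibonacci identity (a² + b²)(c² + d²) = (ac − bd)² + (ad + bc)² = (ac + bd)² + (ad − bc)²:
  5 · 97 = 485: from (1² + 2²)(4² + 9²), take (1·4 − 2·9, 1·9 + 2·4) = (4 − 18, 9 + 8) = (-14, 17); dropping signs (only squares matter) gives (14, 17); check 14² + 17² = 196 + 289 = 485 ✓.
  Scale by k = 5: (5·14, 5·17) = (70, 85).
Step 4: Order so x ≤ y and verify: 70² + 85² = 4900 + 7225 = 12125 = n. ✓

n = 12125 = 70² + 85² (one valid representation with x ≤ y).


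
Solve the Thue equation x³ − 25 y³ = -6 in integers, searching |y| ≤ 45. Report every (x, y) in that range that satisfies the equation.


The equation is x³ - 25y³ = -6. For fixed y, x³ = 25·y³ − 6, so a solution requires the RHS to be a perfect cube.
Strategy: iterate y from -45 to 45, compute RHS = 25·y³ − 6, and check whether it is a (positive or negative) perfect cube.
Check small values of y:
  y = 0: RHS = -6 is not a perfect cube.
  y = 1: RHS = 19 is not a perfect cube.
  y = -1: RHS = -31 is not a perfect cube.
  y = 2: RHS = 194 is not a perfect cube.
  y = -2: RHS = -206 is not a perfect cube.
  y = 3: RHS = 669 is not a perfect cube.
  y = -3: RHS = -681 is not a perfect cube.
Continuing the search up to |y| = 45 finds no solutions either.
No (x, y) in the scanned range satisfies the equation.

No integer solutions with |y| ≤ 45.


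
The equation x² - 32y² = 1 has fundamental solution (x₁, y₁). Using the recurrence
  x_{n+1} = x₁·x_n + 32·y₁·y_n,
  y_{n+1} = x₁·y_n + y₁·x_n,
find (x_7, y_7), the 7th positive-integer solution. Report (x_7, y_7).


Step 1: Find the fundamental solution (x₁, y₁) of x² - 32y² = 1.
  Expand √32 as a continued fraction. a₀ = ⌊√32⌋ = 5; iterate m_{k+1} = d_k·a_k − m_k, d_{k+1} = (32 − m_{k+1}²)/d_k, a_{k+1} = ⌊(a₀ + m_{k+1})/d_{k+1}⌋ (starting m₀ = 0, d₀ = 1), with convergents p_k = a_k·p_{k-1} + p_{k-2}, q_k = a_k·q_{k-1} + q_{k-2} (p₋₁ = 1, q₋₁ = 0):
  k = 0: a₀ = 5; p₀/q₀ = 5/1; p₀² − 32·q₀² = 25 − 32 = -7.
  k = 1: m = 5, d = 7, a = ⌊(5 + 5)/7⌋ = 1; p/q = (1·5 + 1)/(1·1 + 0) = 6/1; p² − 32·q² = 36 − 32 = 4.
  k = 2: m = 2, d = 4, a = ⌊(5 + 2)/4⌋ = 1; p/q = (1·6 + 5)/(1·1 + 1) = 11/2; p² − 32·q² = 121 − 128 = -7.
  k = 3: m = 2, d = 7, a = ⌊(5 + 2)/7⌋ = 1; p/q = (1·11 + 6)/(1·2 + 1) = 17/3; p² − 32·q² = 289 − 288 = 1.
  The first convergent with p² − 32·q² = 1 gives the fundamental solution (x₁, y₁) = (17, 3).
Step 2: Apply the recurrence (x_{n+1}, y_{n+1}) = (x₁x_n + 32y₁y_n, x₁y_n + y₁x_n) repeatedly.
  From (x_1, y_1) = (17, 3): x_2 = 17·17 + 32·3·3 = 577; y_2 = 17·3 + 3·17 = 102.
  From (x_2, y_2) = (577, 102): x_3 = 17·577 + 32·3·102 = 19601; y_3 = 17·102 + 3·577 = 3465.
  From (x_3, y_3) = (19601, 3465): x_4 = 17·19601 + 32·3·3465 = 665857; y_4 = 17·3465 + 3·19601 = 117708.
  From (x_4, y_4) = (665857, 117708): x_5 = 17·665857 + 32·3·117708 = 22619537; y_5 = 17·117708 + 3·665857 = 3998607.
  From (x_5, y_5) = (22619537, 3998607): x_6 = 17·22619537 + 32·3·3998607 = 768398401; y_6 = 17·3998607 + 3·22619537 = 135834930.
  From (x_6, y_6) = (768398401, 135834930): x_7 = 17·768398401 + 32·3·135834930 = 26102926097; y_7 = 17·135834930 + 3·768398401 = 4614389013.
Step 3: Verify x_7² - 32·y_7² = 681362750825443653409 - 681362750825443653408 = 1 (should be 1). ✓

(x_1, y_1) = (17, 3); (x_7, y_7) = (26102926097, 4614389013).


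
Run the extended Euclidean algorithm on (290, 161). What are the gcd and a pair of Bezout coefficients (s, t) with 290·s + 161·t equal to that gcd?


Euclidean algorithm on (290, 161) — divide until remainder is 0:
  290 = 1 · 161 + 129
  161 = 1 · 129 + 32
  129 = 4 · 32 + 1
  32 = 32 · 1 + 0
gcd(290, 161) = 1.
Track Bezout coefficients alongside the remainders: start with r₀ = 290 = a·1 + b·0 (s = 1, t = 0) and r₁ = 161 = a·0 + b·1 (s = 0, t = 1); each new remainder r_{k+1} = r_{k-1} − q_k·r_k inherits s_{k+1} = s_{k-1} − q_k·s_k, t_{k+1} = t_{k-1} − q_k·t_k, so r_k = a·s_k + b·t_k at every step:
  q = 1: r = 129, s = 1 − 1·0 = 1, t = 0 − 1·1 = -1  (check: 290·1 + 161·(-1) = 129)
  q = 1: r = 32, s = 0 − 1·1 = -1, t = 1 − 1·(-1) = 2  (check: 290·(-1) + 161·2 = 32)
  q = 4: r = 1, s = 1 − 4·(-1) = 5, t = -1 − 4·2 = -9  (check: 290·5 + 161·(-9) = 1)
The row with r = 1 (the gcd) gives the Bezout coefficients s = 5, t = -9.
Result: 290 · (5) + 161 · (-9) = 1.

gcd(290, 161) = 1; s = 5, t = -9 (check: 290·5 + 161·(-9) = 1).


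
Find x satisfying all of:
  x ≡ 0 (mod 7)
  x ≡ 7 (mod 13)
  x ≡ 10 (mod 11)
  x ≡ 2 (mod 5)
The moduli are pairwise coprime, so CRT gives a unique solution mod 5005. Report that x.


Product of moduli M = 7 · 13 · 11 · 5 = 5005.
Merge one congruence at a time:
  Start: x ≡ 0 (mod 7).
  Combine with x ≡ 7 (mod 13); new modulus lcm = 91.
    Write x = 0 + 7·t and substitute into x ≡ 7 (mod 13): 7·t ≡ 7 − 0 = 7 (mod 13).
    The inverse of 7 mod 13 is 2 (since 7·2 = 14 = 1·13 + 1), so t ≡ 2·7 = 14 ≡ 1 (mod 13).
    Then x = 0 + 7·1 = 7, valid modulo lcm(7, 13) = 91: x ≡ 7 (mod 91).
  Combine with x ≡ 10 (mod 11); new modulus lcm = 1001.
    Write x = 7 + 91·t and substitute into x ≡ 10 (mod 11): 91·t ≡ 10 − 7 = 3 (mod 11).
    Reduce coefficients mod 11: 3·t ≡ 3 (mod 11).
    The inverse of 3 mod 11 is 4 (since 3·4 = 12 = 1·11 + 1), so t ≡ 4·3 = 12 ≡ 1 (mod 11).
    Then x = 7 + 91·1 = 98, valid modulo lcm(91, 11) = 1001: x ≡ 98 (mod 1001).
  Combine with x ≡ 2 (mod 5); new modulus lcm = 5005.
    Write x = 98 + 1001·t and substitute into x ≡ 2 (mod 5): 1001·t ≡ 2 − 98 = -96 (mod 5).
    Reduce coefficients mod 5: 1·t ≡ 4 (mod 5).
    So t ≡ 4 (mod 5).
    Then x = 98 + 1001·4 = 4102, valid modulo lcm(1001, 5) = 5005: x ≡ 4102 (mod 5005).
Verify against each original: 4102 mod 7 = 0, 4102 mod 13 = 7, 4102 mod 11 = 10, 4102 mod 5 = 2.

x ≡ 4102 (mod 5005).


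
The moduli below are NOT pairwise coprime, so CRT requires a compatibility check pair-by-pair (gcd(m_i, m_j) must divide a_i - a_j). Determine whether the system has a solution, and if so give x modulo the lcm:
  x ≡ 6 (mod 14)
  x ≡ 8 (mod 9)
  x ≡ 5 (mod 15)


Moduli 14, 9, 15 are not pairwise coprime, so CRT works modulo lcm(m_i) when all pairwise compatibility conditions hold.
Pairwise compatibility: gcd(m_i, m_j) must divide a_i - a_j for every pair.
Merge one congruence at a time:
  Start: x ≡ 6 (mod 14).
  Combine with x ≡ 8 (mod 9): gcd(14, 9) = 1; 8 - 6 = 2, which IS divisible by 1, so compatible.
    Write x = 6 + 14·t and substitute into x ≡ 8 (mod 9): 14·t ≡ 8 − 6 = 2 (mod 9).
    Reduce coefficients mod 9: 5·t ≡ 2 (mod 9).
    The inverse of 5 mod 9 is 2 (since 5·2 = 10 = 1·9 + 1), so t ≡ 2·2 = 4 ≡ 4 (mod 9).
    Then x = 6 + 14·4 = 62, valid modulo lcm(14, 9) = 126: x ≡ 62 (mod 126).
  Combine with x ≡ 5 (mod 15): gcd(126, 15) = 3; 5 - 62 = -57, which IS divisible by 3, so compatible.
    Write x = 62 + 126·t and substitute into x ≡ 5 (mod 15): 126·t ≡ 5 − 62 = -57 (mod 15).
    Divide the congruence (and modulus) by g = 3: 42·t ≡ -19 (mod 5).
    Reduce coefficients mod 5: 2·t ≡ 1 (mod 5).
    The inverse of 2 mod 5 is 3 (since 2·3 = 6 = 1·5 + 1), so t ≡ 3·1 = 3 ≡ 3 (mod 5).
    Then x = 62 + 126·3 = 440, valid modulo lcm(126, 15) = 630: x ≡ 440 (mod 630).
Verify: 440 mod 14 = 6, 440 mod 9 = 8, 440 mod 15 = 5.

x ≡ 440 (mod 630).


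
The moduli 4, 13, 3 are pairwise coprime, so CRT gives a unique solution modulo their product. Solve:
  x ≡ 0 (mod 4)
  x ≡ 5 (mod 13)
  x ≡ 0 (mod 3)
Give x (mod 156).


Moduli 4, 13, 3 are pairwise coprime; by CRT there is a unique solution modulo M = 4 · 13 · 3 = 156.
Solve pairwise, accumulating the modulus:
  Start with x ≡ 0 (mod 4).
  Combine with x ≡ 5 (mod 13): since gcd(4, 13) = 1, we get a unique residue mod 52.
    Write x = 0 + 4·t and substitute into x ≡ 5 (mod 13): 4·t ≡ 5 − 0 = 5 (mod 13).
    The inverse of 4 mod 13 is 10 (since 4·10 = 40 = 3·13 + 1), so t ≡ 10·5 = 50 ≡ 11 (mod 13).
    Then x = 0 + 4·11 = 44, valid modulo lcm(4, 13) = 52: x ≡ 44 (mod 52).
  Combine with x ≡ 0 (mod 3): since gcd(52, 3) = 1, we get a unique residue mod 156.
    Write x = 44 + 52·t and substitute into x ≡ 0 (mod 3): 52·t ≡ 0 − 44 = -44 (mod 3).
    Reduce coefficients mod 3: 1·t ≡ 1 (mod 3).
    So t ≡ 1 (mod 3).
    Then x = 44 + 52·1 = 96, valid modulo lcm(52, 3) = 156: x ≡ 96 (mod 156).
Verify: 96 mod 4 = 0 ✓, 96 mod 13 = 5 ✓, 96 mod 3 = 0 ✓.

x ≡ 96 (mod 156).


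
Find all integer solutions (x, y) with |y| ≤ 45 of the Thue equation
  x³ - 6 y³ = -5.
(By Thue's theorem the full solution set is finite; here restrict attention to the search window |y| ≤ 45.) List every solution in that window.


The equation is x³ - 6y³ = -5. For fixed y, x³ = 6·y³ − 5, so a solution requires the RHS to be a perfect cube.
Strategy: iterate y from -45 to 45, compute RHS = 6·y³ − 5, and check whether it is a (positive or negative) perfect cube.
Check small values of y:
  y = 0: RHS = -5 is not a perfect cube.
  y = 1: RHS = 1 = (1)³ ⇒ x = 1 works.
  y = -1: RHS = -11 is not a perfect cube.
  y = 2: RHS = 43 is not a perfect cube.
  y = -2: RHS = -53 is not a perfect cube.
  y = 3: RHS = 157 is not a perfect cube.
  y = -3: RHS = -167 is not a perfect cube.
Continuing the search up to |y| = 45 finds no further solutions beyond those listed.
Collected solutions: (1, 1).

Solutions (with |y| ≤ 45): (1, 1).


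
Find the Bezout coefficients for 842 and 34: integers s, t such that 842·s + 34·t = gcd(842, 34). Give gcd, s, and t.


Euclidean algorithm on (842, 34) — divide until remainder is 0:
  842 = 24 · 34 + 26
  34 = 1 · 26 + 8
  26 = 3 · 8 + 2
  8 = 4 · 2 + 0
gcd(842, 34) = 2.
Track Bezout coefficients alongside the remainders: start with r₀ = 842 = a·1 + b·0 (s = 1, t = 0) and r₁ = 34 = a·0 + b·1 (s = 0, t = 1); each new remainder r_{k+1} = r_{k-1} − q_k·r_k inherits s_{k+1} = s_{k-1} − q_k·s_k, t_{k+1} = t_{k-1} − q_k·t_k, so r_k = a·s_k + b·t_k at every step:
  q = 24: r = 26, s = 1 − 24·0 = 1, t = 0 − 24·1 = -24  (check: 842·1 + 34·(-24) = 26)
  q = 1: r = 8, s = 0 − 1·1 = -1, t = 1 − 1·(-24) = 25  (check: 842·(-1) + 34·25 = 8)
  q = 3: r = 2, s = 1 − 3·(-1) = 4, t = -24 − 3·25 = -99  (check: 842·4 + 34·(-99) = 2)
The row with r = 2 (the gcd) gives the Bezout coefficients s = 4, t = -99.
Result: 842 · (4) + 34 · (-99) = 2.

gcd(842, 34) = 2; s = 4, t = -99 (check: 842·4 + 34·(-99) = 2).


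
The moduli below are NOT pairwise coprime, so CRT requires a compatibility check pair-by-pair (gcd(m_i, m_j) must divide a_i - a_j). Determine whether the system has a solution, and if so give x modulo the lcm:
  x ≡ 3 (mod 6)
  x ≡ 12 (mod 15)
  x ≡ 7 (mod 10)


Moduli 6, 15, 10 are not pairwise coprime, so CRT works modulo lcm(m_i) when all pairwise compatibility conditions hold.
Pairwise compatibility: gcd(m_i, m_j) must divide a_i - a_j for every pair.
Merge one congruence at a time:
  Start: x ≡ 3 (mod 6).
  Combine with x ≡ 12 (mod 15): gcd(6, 15) = 3; 12 - 3 = 9, which IS divisible by 3, so compatible.
    Write x = 3 + 6·t and substitute into x ≡ 12 (mod 15): 6·t ≡ 12 − 3 = 9 (mod 15).
    Divide the congruence (and modulus) by g = 3: 2·t ≡ 3 (mod 5).
    The inverse of 2 mod 5 is 3 (since 2·3 = 6 = 1·5 + 1), so t ≡ 3·3 = 9 ≡ 4 (mod 5).
    Then x = 3 + 6·4 = 27, valid modulo lcm(6, 15) = 30: x ≡ 27 (mod 30).
  Combine with x ≡ 7 (mod 10): gcd(30, 10) = 10; 7 - 27 = -20, which IS divisible by 10, so compatible.
    Write x = 27 + 30·t and substitute into x ≡ 7 (mod 10): 30·t ≡ 7 − 27 = -20 (mod 10).
    Divide the congruence (and modulus) by g = 10: 3·t ≡ -2 (mod 1).
    Modulo 1 every t works; take t = 0.
    Then x = 27 + 30·0 = 27, valid modulo lcm(30, 10) = 30: x ≡ 27 (mod 30).
Verify: 27 mod 6 = 3, 27 mod 15 = 12, 27 mod 10 = 7.

x ≡ 27 (mod 30).


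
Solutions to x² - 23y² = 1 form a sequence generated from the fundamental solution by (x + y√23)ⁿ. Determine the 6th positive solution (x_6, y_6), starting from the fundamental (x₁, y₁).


Step 1: Find the fundamental solution (x₁, y₁) of x² - 23y² = 1.
  Expand √23 as a continued fraction. a₀ = ⌊√23⌋ = 4; iterate m_{k+1} = d_k·a_k − m_k, d_{k+1} = (23 − m_{k+1}²)/d_k, a_{k+1} = ⌊(a₀ + m_{k+1})/d_{k+1}⌋ (starting m₀ = 0, d₀ = 1), with convergents p_k = a_k·p_{k-1} + p_{k-2}, q_k = a_k·q_{k-1} + q_{k-2} (p₋₁ = 1, q₋₁ = 0):
  k = 0: a₀ = 4; p₀/q₀ = 4/1; p₀² − 23·q₀² = 16 − 23 = -7.
  k = 1: m = 4, d = 7, a = ⌊(4 + 4)/7⌋ = 1; p/q = (1·4 + 1)/(1·1 + 0) = 5/1; p² − 23·q² = 25 − 23 = 2.
  k = 2: m = 3, d = 2, a = ⌊(4 + 3)/2⌋ = 3; p/q = (3·5 + 4)/(3·1 + 1) = 19/4; p² − 23·q² = 361 − 368 = -7.
  k = 3: m = 3, d = 7, a = ⌊(4 + 3)/7⌋ = 1; p/q = (1·19 + 5)/(1·4 + 1) = 24/5; p² − 23·q² = 576 − 575 = 1.
  The first convergent with p² − 23·q² = 1 gives the fundamental solution (x₁, y₁) = (24, 5).
Step 2: Apply the recurrence (x_{n+1}, y_{n+1}) = (x₁x_n + 23y₁y_n, x₁y_n + y₁x_n) repeatedly.
  From (x_1, y_1) = (24, 5): x_2 = 24·24 + 23·5·5 = 1151; y_2 = 24·5 + 5·24 = 240.
  From (x_2, y_2) = (1151, 240): x_3 = 24·1151 + 23·5·240 = 55224; y_3 = 24·240 + 5·1151 = 11515.
  From (x_3, y_3) = (55224, 11515): x_4 = 24·55224 + 23·5·11515 = 2649601; y_4 = 24·11515 + 5·55224 = 552480.
  From (x_4, y_4) = (2649601, 552480): x_5 = 24·2649601 + 23·5·552480 = 127125624; y_5 = 24·552480 + 5·2649601 = 26507525.
  From (x_5, y_5) = (127125624, 26507525): x_6 = 24·127125624 + 23·5·26507525 = 6099380351; y_6 = 24·26507525 + 5·127125624 = 1271808720.
Step 3: Verify x_6² - 23·y_6² = 37202440666164883201 - 37202440666164883200 = 1 (should be 1). ✓

(x_1, y_1) = (24, 5); (x_6, y_6) = (6099380351, 1271808720).


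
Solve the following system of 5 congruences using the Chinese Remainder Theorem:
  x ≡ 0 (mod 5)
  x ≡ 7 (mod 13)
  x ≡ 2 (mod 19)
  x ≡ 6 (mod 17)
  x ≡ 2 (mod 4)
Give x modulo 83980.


Product of moduli M = 5 · 13 · 19 · 17 · 4 = 83980.
Merge one congruence at a time:
  Start: x ≡ 0 (mod 5).
  Combine with x ≡ 7 (mod 13); new modulus lcm = 65.
    Write x = 0 + 5·t and substitute into x ≡ 7 (mod 13): 5·t ≡ 7 − 0 = 7 (mod 13).
    The inverse of 5 mod 13 is 8 (since 5·8 = 40 = 3·13 + 1), so t ≡ 8·7 = 56 ≡ 4 (mod 13).
    Then x = 0 + 5·4 = 20, valid modulo lcm(5, 13) = 65: x ≡ 20 (mod 65).
  Combine with x ≡ 2 (mod 19); new modulus lcm = 1235.
    Write x = 20 + 65·t and substitute into x ≡ 2 (mod 19): 65·t ≡ 2 − 20 = -18 (mod 19).
    Reduce coefficients mod 19: 8·t ≡ 1 (mod 19).
    The inverse of 8 mod 19 is 12 (since 8·12 = 96 = 5·19 + 1), so t ≡ 12·1 = 12 ≡ 12 (mod 19).
    Then x = 20 + 65·12 = 800, valid modulo lcm(65, 19) = 1235: x ≡ 800 (mod 1235).
  Combine with x ≡ 6 (mod 17); new modulus lcm = 20995.
    Write x = 800 + 1235·t and substitute into x ≡ 6 (mod 17): 1235·t ≡ 6 − 800 = -794 (mod 17).
    Reduce coefficients mod 17: 11·t ≡ 5 (mod 17).
    The inverse of 11 mod 17 is 14 (since 11·14 = 154 = 9·17 + 1), so t ≡ 14·5 = 70 ≡ 2 (mod 17).
    Then x = 800 + 1235·2 = 3270, valid modulo lcm(1235, 17) = 20995: x ≡ 3270 (mod 20995).
  Combine with x ≡ 2 (mod 4); new modulus lcm = 83980.
    Write x = 3270 + 20995·t and substitute into x ≡ 2 (mod 4): 20995·t ≡ 2 − 3270 = -3268 (mod 4).
    Reduce coefficients mod 4: 3·t ≡ 0 (mod 4).
    The inverse of 3 mod 4 is 3 (since 3·3 = 9 = 2·4 + 1), so t ≡ 3·0 = 0 ≡ 0 (mod 4).
    Then x = 3270 + 20995·0 = 3270, valid modulo lcm(20995, 4) = 83980: x ≡ 3270 (mod 83980).
Verify against each original: 3270 mod 5 = 0, 3270 mod 13 = 7, 3270 mod 19 = 2, 3270 mod 17 = 6, 3270 mod 4 = 2.

x ≡ 3270 (mod 83980).


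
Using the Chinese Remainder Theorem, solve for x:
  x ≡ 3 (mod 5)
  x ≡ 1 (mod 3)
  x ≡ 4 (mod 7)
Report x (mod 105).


Moduli 5, 3, 7 are pairwise coprime; by CRT there is a unique solution modulo M = 5 · 3 · 7 = 105.
Solve pairwise, accumulating the modulus:
  Start with x ≡ 3 (mod 5).
  Combine with x ≡ 1 (mod 3): since gcd(5, 3) = 1, we get a unique residue mod 15.
    Write x = 3 + 5·t and substitute into x ≡ 1 (mod 3): 5·t ≡ 1 − 3 = -2 (mod 3).
    Reduce coefficients mod 3: 2·t ≡ 1 (mod 3).
    The inverse of 2 mod 3 is 2 (since 2·2 = 4 = 1·3 + 1), so t ≡ 2·1 = 2 ≡ 2 (mod 3).
    Then x = 3 + 5·2 = 13, valid modulo lcm(5, 3) = 15: x ≡ 13 (mod 15).
  Combine with x ≡ 4 (mod 7): since gcd(15, 7) = 1, we get a unique residue mod 105.
    Write x = 13 + 15·t and substitute into x ≡ 4 (mod 7): 15·t ≡ 4 − 13 = -9 (mod 7).
    Reduce coefficients mod 7: 1·t ≡ 5 (mod 7).
    So t ≡ 5 (mod 7).
    Then x = 13 + 15·5 = 88, valid modulo lcm(15, 7) = 105: x ≡ 88 (mod 105).
Verify: 88 mod 5 = 3 ✓, 88 mod 3 = 1 ✓, 88 mod 7 = 4 ✓.

x ≡ 88 (mod 105).
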